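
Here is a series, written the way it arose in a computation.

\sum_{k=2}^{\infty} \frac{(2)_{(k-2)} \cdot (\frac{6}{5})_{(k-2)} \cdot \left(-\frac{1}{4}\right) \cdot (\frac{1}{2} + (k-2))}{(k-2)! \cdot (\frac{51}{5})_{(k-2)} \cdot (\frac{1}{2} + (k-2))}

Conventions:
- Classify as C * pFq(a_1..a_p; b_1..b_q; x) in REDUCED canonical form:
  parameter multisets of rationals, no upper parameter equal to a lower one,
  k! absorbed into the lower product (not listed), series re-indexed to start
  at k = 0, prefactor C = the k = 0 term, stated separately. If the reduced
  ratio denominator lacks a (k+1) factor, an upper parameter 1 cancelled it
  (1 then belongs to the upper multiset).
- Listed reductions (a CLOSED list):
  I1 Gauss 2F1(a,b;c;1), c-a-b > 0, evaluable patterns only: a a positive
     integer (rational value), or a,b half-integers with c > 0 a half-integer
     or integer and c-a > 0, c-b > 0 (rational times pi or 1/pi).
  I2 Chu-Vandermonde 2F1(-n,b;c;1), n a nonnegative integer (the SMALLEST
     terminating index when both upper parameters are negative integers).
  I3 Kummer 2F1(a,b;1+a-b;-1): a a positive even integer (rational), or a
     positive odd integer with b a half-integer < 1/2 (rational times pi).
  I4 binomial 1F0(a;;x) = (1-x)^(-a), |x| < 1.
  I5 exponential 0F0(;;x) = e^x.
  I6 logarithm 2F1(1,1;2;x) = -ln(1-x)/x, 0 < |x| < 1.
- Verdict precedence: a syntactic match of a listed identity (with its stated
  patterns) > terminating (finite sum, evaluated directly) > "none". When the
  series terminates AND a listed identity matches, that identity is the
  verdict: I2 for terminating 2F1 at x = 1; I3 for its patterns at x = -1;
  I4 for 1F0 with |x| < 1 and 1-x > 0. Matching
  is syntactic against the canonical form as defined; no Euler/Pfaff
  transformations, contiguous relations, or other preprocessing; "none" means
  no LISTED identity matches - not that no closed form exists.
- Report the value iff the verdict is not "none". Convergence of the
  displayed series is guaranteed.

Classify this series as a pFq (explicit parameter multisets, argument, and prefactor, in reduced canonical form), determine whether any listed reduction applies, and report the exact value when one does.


Structural cue: x = 1 and k + 1/2 divides numerator and denominator alike; C = -1/4, x = 1 after cancelling.
Step ratio: r(k) = 1 * (k+\frac{6}{5}) (k+2) / [(k+\frac{51}{5}) (k+1)] - rational; roots negated = parameters, x = 1, C = -\frac{1}{4}.

Prefactor -\frac{1}{4}, argument 1: 2F1 with upper {\frac{6}{5}, 2} over lower {\frac{51}{5}}. Verdict: the Gauss summation I1 fires (x = 1: the Gamma ratio telescopes since c-a-b = 7 > 0 and a = 2 in Z>0). Its exact value is -\frac{943}{2800}.


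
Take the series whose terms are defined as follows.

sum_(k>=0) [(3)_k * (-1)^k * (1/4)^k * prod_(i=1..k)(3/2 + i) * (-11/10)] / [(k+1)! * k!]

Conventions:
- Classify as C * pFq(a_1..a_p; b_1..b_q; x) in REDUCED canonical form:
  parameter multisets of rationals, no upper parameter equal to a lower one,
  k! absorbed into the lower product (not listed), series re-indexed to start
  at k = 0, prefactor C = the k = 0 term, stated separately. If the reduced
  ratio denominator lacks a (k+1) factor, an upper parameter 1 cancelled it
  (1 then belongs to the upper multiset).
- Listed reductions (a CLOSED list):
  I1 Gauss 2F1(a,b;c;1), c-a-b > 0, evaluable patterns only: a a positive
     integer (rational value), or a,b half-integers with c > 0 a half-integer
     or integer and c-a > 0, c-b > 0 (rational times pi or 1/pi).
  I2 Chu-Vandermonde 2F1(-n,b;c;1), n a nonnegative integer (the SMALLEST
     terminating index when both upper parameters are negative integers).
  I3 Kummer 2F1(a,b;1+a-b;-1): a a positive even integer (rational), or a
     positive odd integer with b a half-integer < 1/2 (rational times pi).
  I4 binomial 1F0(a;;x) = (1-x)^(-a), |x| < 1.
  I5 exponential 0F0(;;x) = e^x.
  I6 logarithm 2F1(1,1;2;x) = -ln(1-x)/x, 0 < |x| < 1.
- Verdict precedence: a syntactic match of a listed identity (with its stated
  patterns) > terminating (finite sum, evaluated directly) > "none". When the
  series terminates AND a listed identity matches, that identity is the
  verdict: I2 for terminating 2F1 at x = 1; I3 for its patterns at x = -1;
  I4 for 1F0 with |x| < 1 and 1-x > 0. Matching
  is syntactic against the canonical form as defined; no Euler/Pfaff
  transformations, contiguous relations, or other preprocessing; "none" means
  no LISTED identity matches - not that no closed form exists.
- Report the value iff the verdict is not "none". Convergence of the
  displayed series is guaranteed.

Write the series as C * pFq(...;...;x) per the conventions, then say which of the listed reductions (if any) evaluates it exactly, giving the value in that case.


Reduced: x = -1/4, 2F1, upper = {5/2, 3}, lower = {2}, C = -11/10. Verdict: none. No listed pattern accepts 2F1(5/2, 3; 2; -1/4).

The tell: t_0 being -11/10, the denominator's factorial ratio (prefactor -11/10) is a lower Pochhammer.
Step ratio: r(k) = (-1/4) * (k+5/2) (k+3) / [(k+2) (k+1)] - poly over poly, x = (-1/4) from leading terms; C = -11/10 at k = 0.


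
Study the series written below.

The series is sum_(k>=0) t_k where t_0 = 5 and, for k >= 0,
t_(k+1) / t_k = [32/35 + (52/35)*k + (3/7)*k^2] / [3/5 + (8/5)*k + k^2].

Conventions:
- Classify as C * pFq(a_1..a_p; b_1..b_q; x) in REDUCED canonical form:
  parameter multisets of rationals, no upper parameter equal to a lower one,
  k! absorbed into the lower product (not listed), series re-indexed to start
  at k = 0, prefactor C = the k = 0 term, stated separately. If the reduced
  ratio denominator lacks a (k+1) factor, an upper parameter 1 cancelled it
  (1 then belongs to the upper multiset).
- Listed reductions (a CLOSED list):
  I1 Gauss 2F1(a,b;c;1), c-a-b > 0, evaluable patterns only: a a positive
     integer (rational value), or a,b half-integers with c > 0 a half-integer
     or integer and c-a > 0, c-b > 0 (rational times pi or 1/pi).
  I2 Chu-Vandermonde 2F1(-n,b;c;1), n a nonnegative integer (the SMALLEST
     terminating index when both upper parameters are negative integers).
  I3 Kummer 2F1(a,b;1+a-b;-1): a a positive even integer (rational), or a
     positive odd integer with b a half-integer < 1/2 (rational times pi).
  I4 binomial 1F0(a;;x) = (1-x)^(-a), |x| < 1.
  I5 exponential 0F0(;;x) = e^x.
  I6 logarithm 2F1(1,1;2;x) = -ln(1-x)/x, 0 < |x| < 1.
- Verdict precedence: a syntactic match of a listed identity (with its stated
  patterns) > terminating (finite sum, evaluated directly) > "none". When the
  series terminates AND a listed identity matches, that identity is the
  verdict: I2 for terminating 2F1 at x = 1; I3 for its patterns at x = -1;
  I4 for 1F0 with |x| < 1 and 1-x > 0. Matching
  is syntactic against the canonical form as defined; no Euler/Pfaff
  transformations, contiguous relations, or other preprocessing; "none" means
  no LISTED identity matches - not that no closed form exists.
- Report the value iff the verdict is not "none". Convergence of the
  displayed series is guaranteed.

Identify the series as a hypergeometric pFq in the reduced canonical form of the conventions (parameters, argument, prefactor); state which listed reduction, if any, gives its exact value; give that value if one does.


The series (x = 3/7) is 2F1: upper {4/5, 8/3}, lower {3/5}, prefactor 5. Verdict: none - at argument 3/7 the multisets {4/5, 8/3} ; {3/5} match no listed identity.

Key step: with t_0 = 5, roots of the ratio polynomials (prefactor 5) are the negated parameters.
Step ratio: r(k) = (3/7) * (k+4/5) (k+8/3) / [(k+3/5) (k+1)] - rational in k, leading ratio (3/7); with t_0 = 5, classification follows.


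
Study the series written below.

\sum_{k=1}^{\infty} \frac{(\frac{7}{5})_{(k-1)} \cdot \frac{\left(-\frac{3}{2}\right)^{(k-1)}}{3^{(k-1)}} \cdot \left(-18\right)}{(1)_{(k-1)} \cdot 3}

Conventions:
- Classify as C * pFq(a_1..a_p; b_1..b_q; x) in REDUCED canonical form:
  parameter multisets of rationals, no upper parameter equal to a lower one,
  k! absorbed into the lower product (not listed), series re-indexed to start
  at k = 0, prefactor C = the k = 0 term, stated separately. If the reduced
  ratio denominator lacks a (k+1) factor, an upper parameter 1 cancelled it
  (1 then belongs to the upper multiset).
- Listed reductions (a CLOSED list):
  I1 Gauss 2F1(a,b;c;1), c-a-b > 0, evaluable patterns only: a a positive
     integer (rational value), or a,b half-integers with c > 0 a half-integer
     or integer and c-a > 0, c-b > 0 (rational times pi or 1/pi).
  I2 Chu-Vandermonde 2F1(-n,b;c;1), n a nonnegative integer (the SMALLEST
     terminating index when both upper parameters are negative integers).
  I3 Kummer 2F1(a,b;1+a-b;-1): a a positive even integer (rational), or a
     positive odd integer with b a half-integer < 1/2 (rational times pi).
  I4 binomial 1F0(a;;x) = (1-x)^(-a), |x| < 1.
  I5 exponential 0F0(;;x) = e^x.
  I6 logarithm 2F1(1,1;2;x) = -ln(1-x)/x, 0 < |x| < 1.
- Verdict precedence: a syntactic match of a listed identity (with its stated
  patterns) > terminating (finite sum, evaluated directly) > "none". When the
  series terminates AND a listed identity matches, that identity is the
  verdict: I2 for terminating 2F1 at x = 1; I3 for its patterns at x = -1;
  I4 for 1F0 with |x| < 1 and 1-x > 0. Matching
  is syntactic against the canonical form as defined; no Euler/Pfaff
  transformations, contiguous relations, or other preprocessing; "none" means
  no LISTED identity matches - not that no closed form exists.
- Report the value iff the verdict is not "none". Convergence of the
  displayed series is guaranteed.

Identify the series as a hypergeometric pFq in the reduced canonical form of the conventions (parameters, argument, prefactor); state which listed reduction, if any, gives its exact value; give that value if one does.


Canonical form: C = -6 times 1F0 with upper {\frac{7}{5}}, lower {-}, x = -\frac{1}{2}. Verdict (x = -\frac{1}{2}): the binomial series (I4) applies (the 1F0 binomial series: exponent -7/5, x = -\frac{1}{2}). Its exact value is \left(-6\right) \cdot \left(\frac{3}{2}\right)^{-\frac{7}{5}}.

The tell: from the first term -6: the constant factors (prefactor -6) combine into one prefactor.
Term ratio: r(k) = -\frac{1}{2} * (k+\frac{7}{5}) / [(k+1)] - rational in k. x = -\frac{1}{2}; t_0 = -6; negate the roots.


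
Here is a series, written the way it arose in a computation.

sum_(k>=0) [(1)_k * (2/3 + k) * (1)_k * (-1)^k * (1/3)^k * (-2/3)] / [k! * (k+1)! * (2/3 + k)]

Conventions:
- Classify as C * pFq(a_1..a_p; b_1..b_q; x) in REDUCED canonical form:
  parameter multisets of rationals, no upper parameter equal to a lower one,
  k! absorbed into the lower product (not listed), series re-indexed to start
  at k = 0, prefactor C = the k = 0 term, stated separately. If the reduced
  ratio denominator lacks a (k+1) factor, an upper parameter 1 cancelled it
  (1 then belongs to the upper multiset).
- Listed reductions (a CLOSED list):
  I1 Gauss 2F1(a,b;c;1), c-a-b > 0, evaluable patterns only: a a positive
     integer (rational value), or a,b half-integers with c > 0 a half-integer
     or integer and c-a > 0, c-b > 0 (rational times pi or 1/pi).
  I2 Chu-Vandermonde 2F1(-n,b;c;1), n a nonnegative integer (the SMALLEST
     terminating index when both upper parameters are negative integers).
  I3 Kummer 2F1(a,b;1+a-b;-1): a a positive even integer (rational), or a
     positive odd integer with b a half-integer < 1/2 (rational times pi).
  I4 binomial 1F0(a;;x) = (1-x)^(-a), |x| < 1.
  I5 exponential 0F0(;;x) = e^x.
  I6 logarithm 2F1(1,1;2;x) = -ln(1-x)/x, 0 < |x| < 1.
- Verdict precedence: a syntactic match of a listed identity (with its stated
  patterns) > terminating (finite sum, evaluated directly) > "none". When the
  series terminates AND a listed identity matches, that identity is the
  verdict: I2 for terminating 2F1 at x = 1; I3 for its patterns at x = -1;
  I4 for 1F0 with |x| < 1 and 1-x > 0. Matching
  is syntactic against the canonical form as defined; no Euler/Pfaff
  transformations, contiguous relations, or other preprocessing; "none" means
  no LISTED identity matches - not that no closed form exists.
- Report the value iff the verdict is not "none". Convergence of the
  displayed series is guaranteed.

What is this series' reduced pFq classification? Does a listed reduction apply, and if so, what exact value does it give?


With C = -2/3: the canonical form is 2F1(1, 1; 2; -1/3). Verdict (x = -1/3): the logarithmic series (I6) applies (the logarithm: parameters (1,1;2), x = -1/3). Hence: (-2) * ln(4/3).

Structural cue: t_0 being -2/3, striking the common factor k + 2/3 reduces the term (C = -2/3, x = -1/3).
Step ratio: r(k) = (-1/3) * (k+1) (k+1) / [(k+2) (k+1)] ; factor over Q: parameters, x = (-1/3), and C = -2/3.


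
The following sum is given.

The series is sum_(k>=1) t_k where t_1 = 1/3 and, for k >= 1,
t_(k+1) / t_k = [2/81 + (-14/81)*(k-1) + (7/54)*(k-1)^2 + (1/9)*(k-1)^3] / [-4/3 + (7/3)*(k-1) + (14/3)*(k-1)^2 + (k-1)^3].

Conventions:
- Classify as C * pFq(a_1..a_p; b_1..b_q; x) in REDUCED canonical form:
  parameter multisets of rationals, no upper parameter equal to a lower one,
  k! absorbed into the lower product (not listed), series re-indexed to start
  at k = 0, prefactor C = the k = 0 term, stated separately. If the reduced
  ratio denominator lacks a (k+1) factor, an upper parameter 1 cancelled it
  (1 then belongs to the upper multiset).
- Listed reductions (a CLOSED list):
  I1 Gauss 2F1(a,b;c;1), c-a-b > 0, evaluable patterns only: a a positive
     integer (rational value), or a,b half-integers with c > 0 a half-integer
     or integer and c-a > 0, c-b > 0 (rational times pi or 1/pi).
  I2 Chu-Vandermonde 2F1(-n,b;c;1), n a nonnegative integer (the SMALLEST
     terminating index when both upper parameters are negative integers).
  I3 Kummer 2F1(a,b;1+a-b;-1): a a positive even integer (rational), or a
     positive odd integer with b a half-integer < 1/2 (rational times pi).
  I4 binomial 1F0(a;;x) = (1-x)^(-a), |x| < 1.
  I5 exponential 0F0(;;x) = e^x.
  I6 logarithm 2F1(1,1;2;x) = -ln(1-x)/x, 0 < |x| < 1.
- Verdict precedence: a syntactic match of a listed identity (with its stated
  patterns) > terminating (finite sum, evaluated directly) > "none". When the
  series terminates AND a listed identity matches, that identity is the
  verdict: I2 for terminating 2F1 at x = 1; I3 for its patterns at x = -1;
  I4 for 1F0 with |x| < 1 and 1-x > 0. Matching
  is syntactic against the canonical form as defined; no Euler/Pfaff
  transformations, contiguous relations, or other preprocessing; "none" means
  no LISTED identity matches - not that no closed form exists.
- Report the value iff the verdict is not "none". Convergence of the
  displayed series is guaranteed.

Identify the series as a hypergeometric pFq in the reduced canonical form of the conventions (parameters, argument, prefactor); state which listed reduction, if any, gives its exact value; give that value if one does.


This is 1/3 * 3F2(-2/3, -1/6, 2; -1/3, 4; 1/9) in reduced canonical form. Verdict: none (x = 1/9): each listed identity misses the multisets {-2/3, -1/6, 2} ; {-1/3, 4}.

First insight: with t_0 = 1/3, roots of the ratio polynomials (C = 1/3) are the negated parameters.
Adjacent-term ratio: r(k) = (1/9) * (k-2/3) (k-1/6) (k+2) / [(k-1/3) (k+4) (k+1)] - rational in k. x = (1/9); t_0 = 1/3; negate the roots.


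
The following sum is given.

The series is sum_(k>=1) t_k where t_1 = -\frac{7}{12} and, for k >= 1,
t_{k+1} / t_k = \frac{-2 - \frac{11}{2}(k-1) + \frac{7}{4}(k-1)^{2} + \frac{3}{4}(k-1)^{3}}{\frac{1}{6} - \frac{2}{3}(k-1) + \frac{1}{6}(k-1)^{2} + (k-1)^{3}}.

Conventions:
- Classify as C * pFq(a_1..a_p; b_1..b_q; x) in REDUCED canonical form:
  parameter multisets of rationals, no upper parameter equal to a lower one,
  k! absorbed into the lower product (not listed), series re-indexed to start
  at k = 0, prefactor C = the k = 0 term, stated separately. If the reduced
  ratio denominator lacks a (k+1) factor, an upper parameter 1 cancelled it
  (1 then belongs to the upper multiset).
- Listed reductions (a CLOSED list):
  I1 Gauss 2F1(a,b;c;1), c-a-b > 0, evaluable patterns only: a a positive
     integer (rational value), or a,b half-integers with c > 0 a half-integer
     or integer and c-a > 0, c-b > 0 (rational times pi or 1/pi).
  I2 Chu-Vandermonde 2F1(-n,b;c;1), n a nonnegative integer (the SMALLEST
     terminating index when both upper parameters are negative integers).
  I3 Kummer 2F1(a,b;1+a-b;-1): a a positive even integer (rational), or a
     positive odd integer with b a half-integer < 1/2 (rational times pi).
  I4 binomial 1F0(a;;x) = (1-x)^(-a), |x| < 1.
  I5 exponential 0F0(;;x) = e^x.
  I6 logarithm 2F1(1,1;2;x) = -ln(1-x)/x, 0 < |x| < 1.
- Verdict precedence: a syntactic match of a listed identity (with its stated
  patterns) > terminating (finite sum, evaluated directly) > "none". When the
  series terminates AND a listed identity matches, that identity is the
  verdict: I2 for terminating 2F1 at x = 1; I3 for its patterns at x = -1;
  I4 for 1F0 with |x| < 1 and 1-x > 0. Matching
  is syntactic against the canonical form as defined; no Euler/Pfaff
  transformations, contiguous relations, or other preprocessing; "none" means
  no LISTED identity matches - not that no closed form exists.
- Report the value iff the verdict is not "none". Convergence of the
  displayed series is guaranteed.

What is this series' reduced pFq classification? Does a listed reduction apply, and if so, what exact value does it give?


Prefactor -\frac{7}{12}, argument \frac{3}{4}: 3F2 with upper {-2, \frac{1}{3}, 4} over lower {-\frac{1}{2}, -\frac{1}{3}}. Verdict: terminating - the sum ends at index 2 because -2 is a negative integer; exact evaluation follows. Exact value: -\frac{553}{12}.

The tell: x = \frac{3}{4} and the expanded ratio factors over Q; C = -7/12, x = 3/4, roots give parameters.
Term ratio: r(k) = \frac{3}{4} * (k-2) (k+\frac{1}{3}) (k+4) / [(k-\frac{1}{2}) (k-\frac{1}{3}) (k+1)] - rational; roots negated = parameters, x = \frac{3}{4}, C = -\frac{7}{12}.


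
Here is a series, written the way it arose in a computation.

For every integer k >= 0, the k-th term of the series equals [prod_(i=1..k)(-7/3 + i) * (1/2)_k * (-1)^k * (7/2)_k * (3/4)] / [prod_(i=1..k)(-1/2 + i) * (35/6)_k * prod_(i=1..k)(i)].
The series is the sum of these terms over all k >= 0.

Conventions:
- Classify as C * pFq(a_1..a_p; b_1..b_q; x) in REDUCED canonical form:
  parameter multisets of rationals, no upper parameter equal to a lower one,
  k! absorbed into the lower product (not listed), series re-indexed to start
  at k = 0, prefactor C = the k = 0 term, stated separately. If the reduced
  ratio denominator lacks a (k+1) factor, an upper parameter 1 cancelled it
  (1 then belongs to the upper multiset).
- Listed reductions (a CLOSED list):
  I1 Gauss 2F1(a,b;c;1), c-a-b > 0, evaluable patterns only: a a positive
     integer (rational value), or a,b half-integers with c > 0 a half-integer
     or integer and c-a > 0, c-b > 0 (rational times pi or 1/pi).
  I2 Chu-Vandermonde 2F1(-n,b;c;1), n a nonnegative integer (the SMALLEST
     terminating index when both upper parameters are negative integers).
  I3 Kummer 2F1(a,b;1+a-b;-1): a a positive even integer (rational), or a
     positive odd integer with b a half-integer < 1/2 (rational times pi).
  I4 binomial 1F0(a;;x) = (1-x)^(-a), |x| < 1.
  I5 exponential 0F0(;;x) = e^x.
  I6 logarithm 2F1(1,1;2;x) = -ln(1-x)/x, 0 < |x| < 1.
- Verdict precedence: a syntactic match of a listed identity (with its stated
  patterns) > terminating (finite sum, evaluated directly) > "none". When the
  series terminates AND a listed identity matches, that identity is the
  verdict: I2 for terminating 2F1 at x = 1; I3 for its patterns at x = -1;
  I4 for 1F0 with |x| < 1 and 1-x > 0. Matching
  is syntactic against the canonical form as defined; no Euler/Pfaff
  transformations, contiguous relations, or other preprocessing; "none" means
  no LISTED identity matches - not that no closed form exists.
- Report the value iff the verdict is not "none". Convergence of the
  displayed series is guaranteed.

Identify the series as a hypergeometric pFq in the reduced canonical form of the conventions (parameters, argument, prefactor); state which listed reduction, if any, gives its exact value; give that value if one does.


The series (x = -1) is 2F1: upper {-4/3, 7/2}, lower {35/6}, prefactor 3/4. Verdict: no listed reduction: x = -1 and upper {-4/3, 7/2} fail every I1-I6 pattern.

Key step: t_0 being 3/4, the product of the first k integers (prefactor 3/4) is k!.
Ratio: r(k) = (-1) * (k-4/3) (k+7/2) / [(k+35/6) (k+1)] ; factor over Q: parameters, x = (-1), and C = 3/4.


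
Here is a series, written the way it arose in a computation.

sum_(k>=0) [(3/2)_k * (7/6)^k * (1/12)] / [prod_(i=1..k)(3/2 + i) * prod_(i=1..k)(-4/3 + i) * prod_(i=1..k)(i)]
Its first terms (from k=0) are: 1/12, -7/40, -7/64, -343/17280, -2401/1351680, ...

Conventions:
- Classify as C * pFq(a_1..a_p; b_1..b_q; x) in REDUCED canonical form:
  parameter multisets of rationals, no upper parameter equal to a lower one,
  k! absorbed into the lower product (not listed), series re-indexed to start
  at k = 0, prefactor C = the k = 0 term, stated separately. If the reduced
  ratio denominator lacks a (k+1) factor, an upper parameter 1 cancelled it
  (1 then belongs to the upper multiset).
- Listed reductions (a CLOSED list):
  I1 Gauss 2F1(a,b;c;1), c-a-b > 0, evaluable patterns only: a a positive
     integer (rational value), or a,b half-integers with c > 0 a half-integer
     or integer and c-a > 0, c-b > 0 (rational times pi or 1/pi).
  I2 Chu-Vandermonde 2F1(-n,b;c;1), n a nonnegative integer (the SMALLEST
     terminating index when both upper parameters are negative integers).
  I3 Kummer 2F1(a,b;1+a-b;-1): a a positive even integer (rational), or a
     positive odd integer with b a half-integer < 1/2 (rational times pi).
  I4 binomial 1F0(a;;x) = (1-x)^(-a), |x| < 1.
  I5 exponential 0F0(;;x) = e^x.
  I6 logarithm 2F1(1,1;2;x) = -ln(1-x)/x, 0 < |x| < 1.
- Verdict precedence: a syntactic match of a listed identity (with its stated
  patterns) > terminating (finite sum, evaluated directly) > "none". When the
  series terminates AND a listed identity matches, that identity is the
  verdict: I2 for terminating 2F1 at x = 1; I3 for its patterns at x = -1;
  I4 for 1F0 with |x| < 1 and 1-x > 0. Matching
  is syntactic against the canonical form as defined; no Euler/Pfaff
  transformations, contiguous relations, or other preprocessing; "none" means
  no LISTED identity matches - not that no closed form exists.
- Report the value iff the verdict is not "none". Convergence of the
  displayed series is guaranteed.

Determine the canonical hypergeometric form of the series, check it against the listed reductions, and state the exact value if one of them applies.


The series (x = 7/6) is 1F2: upper {3/2}, lower {-1/3, 5/2}, prefactor 1/12. Verdict: none - this 1F2 at x = 7/6 matches no listed pattern, and upper {3/2} holds no stopper.

Structural cue: with t_0 = 1/12, the product of the first k integers (prefactor 1/12) is k!.
Term ratio: r(k) = (7/6) * (k+3/2) / [(k-1/3) (k+5/2) (k+1)] ; factor over Q: parameters, x = (7/6), and C = 1/12.


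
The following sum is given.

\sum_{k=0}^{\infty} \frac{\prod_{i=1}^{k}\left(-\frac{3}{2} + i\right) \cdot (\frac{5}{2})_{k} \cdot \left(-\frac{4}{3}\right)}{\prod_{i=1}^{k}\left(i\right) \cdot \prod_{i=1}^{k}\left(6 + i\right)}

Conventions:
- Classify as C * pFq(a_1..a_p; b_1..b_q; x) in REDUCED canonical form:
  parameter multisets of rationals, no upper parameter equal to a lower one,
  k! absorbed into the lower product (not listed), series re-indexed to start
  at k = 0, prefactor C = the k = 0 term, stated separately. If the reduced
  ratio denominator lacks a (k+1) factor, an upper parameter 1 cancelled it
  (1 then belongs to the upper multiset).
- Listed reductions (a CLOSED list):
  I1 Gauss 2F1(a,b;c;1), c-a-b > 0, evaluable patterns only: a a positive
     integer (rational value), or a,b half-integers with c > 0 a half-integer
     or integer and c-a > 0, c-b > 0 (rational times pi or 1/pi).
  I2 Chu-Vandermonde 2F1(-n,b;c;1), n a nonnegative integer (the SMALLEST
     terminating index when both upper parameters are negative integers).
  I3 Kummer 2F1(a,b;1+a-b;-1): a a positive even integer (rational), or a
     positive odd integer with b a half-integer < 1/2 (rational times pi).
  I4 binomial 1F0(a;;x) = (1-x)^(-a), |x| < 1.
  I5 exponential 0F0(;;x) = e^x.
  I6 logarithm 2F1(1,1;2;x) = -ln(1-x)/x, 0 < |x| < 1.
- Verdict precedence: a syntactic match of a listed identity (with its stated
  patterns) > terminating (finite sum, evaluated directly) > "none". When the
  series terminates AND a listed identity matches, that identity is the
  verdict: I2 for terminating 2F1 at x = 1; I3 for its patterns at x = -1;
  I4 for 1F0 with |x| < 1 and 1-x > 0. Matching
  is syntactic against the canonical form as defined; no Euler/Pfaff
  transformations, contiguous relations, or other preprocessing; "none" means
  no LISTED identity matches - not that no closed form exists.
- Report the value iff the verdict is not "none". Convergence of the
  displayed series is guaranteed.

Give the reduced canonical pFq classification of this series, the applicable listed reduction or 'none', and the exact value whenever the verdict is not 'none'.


Reduced: x = 1, 2F1, upper = {-\frac{1}{2}, \frac{5}{2}}, lower = {7}, C = -\frac{4}{3}. Verdict: this is Gauss (I1, half-integer pattern) (x = 1; upper {-\frac{1}{2}, \frac{5}{2}} half-integers, c = 7 in the evaluable pattern). Its exact value is \left(-\frac{1048576}{315315}\right) / \pi.

The tell: x = 1 and the product of the first k integers (C = -4/3) is k!.
Consecutive-term ratio: r(k) = 1 * (k-\frac{1}{2}) (k+\frac{5}{2}) / [(k+7) (k+1)] - rational in k, leading ratio 1; with t_0 = -\frac{4}{3}, classification follows.


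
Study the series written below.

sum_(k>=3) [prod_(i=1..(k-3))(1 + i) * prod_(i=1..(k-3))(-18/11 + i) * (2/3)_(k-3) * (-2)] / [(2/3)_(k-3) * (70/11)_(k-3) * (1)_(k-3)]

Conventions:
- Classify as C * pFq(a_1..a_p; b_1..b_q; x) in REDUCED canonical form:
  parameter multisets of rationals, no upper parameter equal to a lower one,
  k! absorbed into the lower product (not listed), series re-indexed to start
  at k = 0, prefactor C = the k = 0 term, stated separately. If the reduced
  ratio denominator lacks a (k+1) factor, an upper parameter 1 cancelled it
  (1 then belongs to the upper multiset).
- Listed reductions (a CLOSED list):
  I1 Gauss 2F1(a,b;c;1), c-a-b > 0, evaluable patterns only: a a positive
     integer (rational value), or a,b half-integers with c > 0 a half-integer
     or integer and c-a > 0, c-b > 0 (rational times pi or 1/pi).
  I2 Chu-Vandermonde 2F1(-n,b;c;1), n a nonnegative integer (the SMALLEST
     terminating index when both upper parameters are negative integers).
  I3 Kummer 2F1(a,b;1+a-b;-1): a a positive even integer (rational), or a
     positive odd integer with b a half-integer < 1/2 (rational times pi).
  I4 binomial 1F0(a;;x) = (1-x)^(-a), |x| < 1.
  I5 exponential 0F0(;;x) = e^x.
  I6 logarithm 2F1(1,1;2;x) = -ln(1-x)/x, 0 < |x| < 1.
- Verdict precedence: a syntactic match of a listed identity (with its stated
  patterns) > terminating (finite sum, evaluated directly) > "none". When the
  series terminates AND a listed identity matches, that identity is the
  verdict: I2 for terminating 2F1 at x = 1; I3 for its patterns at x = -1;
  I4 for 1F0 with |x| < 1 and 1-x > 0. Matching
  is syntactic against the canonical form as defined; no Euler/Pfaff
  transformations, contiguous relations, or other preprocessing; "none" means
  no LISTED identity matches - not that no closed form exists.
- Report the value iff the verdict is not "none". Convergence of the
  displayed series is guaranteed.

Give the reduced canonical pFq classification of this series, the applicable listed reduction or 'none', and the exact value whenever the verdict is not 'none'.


Classification (C = -2): 2F1 with upper {-7/11, 2}, lower {70/11}, argument x = 1. Verdict at x = 1: the Gauss summation I1 matches (x = 1: the Gamma ratio telescopes since c-a-b = 5 > 0 and a = 2 in Z>0). Exact value: -944/605.

Key observation: x = 1 and the parameter 2/3 appears in both the upper and lower lists and cancels.
Consecutive-term ratio: r(k) = 1 * (k-7/11) (k+2) / [(k+70/11) (k+1)] - rational in k. x = 1; t_0 = -2; negate the roots.


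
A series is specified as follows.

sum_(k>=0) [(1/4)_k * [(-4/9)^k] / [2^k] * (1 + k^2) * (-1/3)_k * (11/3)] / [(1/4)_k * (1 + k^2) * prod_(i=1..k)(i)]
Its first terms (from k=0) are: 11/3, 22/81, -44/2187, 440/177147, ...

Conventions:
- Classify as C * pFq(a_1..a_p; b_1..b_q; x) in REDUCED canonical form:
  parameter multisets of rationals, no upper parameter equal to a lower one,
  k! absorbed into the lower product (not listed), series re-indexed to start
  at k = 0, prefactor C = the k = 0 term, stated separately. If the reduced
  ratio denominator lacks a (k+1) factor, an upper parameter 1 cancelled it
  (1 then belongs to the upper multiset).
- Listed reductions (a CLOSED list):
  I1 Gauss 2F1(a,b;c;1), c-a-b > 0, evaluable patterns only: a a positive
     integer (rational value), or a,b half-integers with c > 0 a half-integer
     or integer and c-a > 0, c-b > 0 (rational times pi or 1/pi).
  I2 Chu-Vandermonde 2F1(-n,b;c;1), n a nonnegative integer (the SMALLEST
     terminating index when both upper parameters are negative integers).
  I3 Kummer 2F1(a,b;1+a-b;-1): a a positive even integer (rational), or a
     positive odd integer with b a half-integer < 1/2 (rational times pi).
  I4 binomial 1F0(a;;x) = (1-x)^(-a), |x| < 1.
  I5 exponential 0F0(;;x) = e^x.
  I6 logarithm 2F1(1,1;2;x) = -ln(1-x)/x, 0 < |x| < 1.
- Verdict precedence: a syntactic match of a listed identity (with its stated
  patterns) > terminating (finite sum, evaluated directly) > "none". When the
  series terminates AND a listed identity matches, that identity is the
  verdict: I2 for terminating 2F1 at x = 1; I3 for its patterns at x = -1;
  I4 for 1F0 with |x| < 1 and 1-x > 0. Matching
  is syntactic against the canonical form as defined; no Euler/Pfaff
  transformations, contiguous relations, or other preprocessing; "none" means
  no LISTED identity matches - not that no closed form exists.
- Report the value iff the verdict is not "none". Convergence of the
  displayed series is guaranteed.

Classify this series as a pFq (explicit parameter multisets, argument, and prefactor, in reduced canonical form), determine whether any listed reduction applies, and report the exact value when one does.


Canonical form: C = 11/3 times 1F0 with upper {-1/3}, lower {-}, x = -2/9. Verdict: the I4 binomial reduction matches (the 1F0 binomial series: exponent 1/3, x = -2/9). Exact value: (11/3) * (11/9)^(1/3).

The tell: t_0 being 11/3, the two k-th powers (C = 11/3) combine into one argument.
Ratio: r(k) = (-2/9) * (k-1/3) / [(k+1)] - poly over poly, x = (-2/9) from leading terms; C = 11/3 at k = 0.


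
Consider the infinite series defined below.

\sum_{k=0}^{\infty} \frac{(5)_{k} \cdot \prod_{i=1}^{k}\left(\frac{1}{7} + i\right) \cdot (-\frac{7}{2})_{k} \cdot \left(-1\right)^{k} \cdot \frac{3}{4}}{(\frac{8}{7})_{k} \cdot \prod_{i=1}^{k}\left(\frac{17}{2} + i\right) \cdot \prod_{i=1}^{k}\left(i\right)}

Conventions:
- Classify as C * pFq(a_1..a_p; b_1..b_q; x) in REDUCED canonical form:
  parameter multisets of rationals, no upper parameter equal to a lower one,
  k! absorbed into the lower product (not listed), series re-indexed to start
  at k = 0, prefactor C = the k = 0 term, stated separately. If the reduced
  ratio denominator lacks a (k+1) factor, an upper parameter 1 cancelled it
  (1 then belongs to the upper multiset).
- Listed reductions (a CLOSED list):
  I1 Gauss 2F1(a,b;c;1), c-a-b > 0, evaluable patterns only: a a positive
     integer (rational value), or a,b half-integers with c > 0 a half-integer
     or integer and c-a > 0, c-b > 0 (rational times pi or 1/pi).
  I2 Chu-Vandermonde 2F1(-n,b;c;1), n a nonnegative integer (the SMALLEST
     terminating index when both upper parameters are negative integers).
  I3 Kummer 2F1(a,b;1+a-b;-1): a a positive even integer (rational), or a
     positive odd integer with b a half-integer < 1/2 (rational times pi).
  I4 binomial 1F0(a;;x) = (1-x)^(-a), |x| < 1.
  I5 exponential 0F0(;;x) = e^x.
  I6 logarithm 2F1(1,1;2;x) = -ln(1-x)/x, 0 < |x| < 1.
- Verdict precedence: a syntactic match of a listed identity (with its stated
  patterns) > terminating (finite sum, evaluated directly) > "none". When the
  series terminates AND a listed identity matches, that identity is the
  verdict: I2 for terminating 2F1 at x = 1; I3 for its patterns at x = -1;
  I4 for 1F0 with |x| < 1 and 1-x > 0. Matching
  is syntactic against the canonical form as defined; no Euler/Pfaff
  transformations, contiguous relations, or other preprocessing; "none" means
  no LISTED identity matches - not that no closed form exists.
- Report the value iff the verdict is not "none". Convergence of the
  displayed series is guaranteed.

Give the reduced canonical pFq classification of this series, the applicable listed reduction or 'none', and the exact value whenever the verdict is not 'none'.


Classification (C = \frac{3}{4}): 2F1 with upper {-\frac{7}{2}, 5}, lower {\frac{19}{2}}, argument x = -1. Verdict at x = -1: the Kummer evaluation I3 matches (x = -1; c = \frac{19}{2} equals 1+a-b for upper {-\frac{7}{2}, 5}: listed pattern). Hence: \frac{2297295}{2097152} \cdot \pi.

Key observation: from the first term \frac{3}{4}: the parameter 8/7 appears in both the upper and lower lists and cancels.
Term ratio: r(k) = -1 * (k-\frac{7}{2}) (k+5) / [(k+\frac{19}{2}) (k+1)] - rational in k. x = -1; t_0 = \frac{3}{4}; negate the roots.


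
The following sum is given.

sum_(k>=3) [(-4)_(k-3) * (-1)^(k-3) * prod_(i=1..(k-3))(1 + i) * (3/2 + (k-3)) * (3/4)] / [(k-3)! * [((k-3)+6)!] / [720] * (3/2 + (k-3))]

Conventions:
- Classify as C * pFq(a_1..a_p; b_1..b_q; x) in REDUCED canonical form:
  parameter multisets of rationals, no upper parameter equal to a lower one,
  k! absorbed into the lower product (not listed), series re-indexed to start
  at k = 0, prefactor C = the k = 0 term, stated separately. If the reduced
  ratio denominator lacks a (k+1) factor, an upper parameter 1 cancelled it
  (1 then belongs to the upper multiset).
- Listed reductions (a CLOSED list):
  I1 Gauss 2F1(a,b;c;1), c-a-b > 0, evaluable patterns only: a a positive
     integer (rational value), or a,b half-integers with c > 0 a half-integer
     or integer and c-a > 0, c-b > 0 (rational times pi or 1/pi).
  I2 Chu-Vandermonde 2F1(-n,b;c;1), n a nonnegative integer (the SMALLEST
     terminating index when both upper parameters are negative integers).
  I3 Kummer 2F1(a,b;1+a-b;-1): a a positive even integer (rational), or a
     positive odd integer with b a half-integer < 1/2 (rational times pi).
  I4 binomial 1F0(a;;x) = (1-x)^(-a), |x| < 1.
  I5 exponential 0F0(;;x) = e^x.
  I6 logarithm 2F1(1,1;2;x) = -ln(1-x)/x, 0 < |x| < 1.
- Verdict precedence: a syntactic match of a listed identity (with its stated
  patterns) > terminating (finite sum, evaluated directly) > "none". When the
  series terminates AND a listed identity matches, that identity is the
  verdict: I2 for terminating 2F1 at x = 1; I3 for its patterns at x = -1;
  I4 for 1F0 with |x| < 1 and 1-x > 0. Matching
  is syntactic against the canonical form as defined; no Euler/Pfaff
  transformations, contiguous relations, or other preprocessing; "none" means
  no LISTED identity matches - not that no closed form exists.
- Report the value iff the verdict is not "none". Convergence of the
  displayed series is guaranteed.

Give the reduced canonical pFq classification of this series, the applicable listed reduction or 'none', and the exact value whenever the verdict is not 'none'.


The series (x = -1) is 2F1: upper {-4, 2}, lower {7}, prefactor 3/4. Verdict at x = -1: Kummer (I3) matches (x = -1; c = 7 equals 1+a-b for upper {-4, 2}: listed pattern). Hence: 9/4.

Structural cue: x = (-1) and the running product (prefactor 3/4) telescopes to a rising factorial.
Adjacent-term ratio: r(k) = (-1) * (k-4) (k+2) / [(k+7) (k+1)] - rational in k, leading ratio (-1); with t_0 = 3/4, classification follows.


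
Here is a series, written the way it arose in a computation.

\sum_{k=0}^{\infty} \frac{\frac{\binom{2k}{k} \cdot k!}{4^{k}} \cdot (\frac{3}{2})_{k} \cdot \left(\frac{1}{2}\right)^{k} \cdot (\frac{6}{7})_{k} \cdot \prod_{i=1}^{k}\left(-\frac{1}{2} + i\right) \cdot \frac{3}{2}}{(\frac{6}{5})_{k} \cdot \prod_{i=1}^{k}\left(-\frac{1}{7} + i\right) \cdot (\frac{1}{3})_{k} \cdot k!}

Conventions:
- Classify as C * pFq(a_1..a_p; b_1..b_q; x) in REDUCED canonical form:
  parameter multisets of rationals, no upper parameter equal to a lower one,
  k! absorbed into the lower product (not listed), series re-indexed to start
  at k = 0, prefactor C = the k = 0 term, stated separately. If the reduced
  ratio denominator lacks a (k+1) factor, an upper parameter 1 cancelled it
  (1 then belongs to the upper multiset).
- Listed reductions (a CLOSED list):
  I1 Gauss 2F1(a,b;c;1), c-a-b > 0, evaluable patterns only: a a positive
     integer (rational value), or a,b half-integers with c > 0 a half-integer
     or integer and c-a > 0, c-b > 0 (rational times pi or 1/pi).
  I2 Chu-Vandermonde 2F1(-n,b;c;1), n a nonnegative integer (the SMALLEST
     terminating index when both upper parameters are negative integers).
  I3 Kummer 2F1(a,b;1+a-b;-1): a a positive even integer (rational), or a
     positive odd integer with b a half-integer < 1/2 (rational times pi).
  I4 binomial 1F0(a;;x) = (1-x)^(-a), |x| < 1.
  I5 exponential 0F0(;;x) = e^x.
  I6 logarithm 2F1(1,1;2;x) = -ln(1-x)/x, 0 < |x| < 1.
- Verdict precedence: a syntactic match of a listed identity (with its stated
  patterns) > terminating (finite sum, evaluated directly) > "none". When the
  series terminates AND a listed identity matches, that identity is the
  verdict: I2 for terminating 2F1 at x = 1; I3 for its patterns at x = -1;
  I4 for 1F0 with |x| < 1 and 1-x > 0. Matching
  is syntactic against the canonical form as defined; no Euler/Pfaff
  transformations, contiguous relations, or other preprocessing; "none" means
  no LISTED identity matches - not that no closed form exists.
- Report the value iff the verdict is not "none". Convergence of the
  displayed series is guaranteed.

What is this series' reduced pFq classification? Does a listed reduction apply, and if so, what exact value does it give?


This is \frac{3}{2} * 3F2(\frac{1}{2}, \frac{1}{2}, \frac{3}{2}; \frac{1}{3}, \frac{6}{5}; \frac{1}{2}) in reduced canonical form. Verdict: none. A 3F2 with upper {\frac{1}{2}, \frac{1}{2}, \frac{3}{2}} fits none of I1-I6 at x = \frac{1}{2}; the sum runs forever.

Key step: from the first term \frac{3}{2}: the running product (C = 3/2) telescopes to a rising factorial.
Term ratio: r(k) = \frac{1}{2} * (k+\frac{1}{2}) (k+\frac{1}{2}) (k+\frac{3}{2}) / [(k+\frac{1}{3}) (k+\frac{6}{5}) (k+1)] - poly over poly, x = \frac{1}{2} from leading terms; C = \frac{3}{2} at k = 0.


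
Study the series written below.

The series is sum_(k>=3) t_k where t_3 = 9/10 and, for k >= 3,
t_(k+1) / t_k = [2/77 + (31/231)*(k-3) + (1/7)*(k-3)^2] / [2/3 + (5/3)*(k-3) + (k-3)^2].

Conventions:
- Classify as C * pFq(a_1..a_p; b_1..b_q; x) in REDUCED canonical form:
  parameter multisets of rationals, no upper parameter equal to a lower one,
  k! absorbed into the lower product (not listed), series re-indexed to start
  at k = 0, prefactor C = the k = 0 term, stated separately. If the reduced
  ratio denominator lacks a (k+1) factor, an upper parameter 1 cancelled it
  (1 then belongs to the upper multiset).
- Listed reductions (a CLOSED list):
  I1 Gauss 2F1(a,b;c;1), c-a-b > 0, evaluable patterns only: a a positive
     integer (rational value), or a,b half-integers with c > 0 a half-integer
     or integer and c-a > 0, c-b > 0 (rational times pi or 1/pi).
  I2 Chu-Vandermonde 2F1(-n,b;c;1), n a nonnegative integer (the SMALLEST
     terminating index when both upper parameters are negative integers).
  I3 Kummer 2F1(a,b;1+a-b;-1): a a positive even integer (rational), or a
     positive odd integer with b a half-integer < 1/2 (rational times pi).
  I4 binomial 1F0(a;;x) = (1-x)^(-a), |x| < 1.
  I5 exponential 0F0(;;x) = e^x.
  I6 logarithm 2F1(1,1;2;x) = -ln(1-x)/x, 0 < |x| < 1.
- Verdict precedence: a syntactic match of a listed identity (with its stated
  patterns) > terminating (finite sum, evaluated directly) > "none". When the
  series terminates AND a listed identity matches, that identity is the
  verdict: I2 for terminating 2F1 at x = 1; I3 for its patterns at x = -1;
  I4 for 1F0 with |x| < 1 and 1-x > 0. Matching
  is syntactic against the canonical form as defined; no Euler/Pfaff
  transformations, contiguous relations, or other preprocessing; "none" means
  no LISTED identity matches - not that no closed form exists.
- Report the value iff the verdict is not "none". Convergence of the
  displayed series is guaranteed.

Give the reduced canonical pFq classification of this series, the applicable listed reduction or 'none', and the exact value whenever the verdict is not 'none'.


This is 9/10 * 1F0(3/11; -; 1/7) in reduced canonical form. Verdict: the binomial series (I4) matches (the 1F0 binomial series: exponent -3/11, x = 1/7). Value: (9/10) * (6/7)^(-3/11).

Key observation: x = (1/7) and roots of the ratio polynomials (prefactor 9/10) are the negated parameters.
Consecutive-term ratio: r(k) = (1/7) * (k+3/11) / [(k+1)] - rational in k. x = (1/7); t_0 = 9/10; negate the roots.
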